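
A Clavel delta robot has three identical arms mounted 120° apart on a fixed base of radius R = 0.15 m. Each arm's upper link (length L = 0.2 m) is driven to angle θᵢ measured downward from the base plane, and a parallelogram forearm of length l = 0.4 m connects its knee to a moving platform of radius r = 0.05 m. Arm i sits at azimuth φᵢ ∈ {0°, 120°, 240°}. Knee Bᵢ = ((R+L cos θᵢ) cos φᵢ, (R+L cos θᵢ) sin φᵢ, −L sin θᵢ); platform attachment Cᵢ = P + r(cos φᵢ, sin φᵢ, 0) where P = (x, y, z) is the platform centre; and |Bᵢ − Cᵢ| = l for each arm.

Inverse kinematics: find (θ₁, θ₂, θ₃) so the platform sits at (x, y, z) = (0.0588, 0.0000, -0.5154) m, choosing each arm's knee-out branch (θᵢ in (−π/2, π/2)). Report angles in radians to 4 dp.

rotate P by −φ1: (0.0588, 0.0000, -0.5154)
  e−x'=0.0412;  (l²−L²−(e−x')²−y'²−z²)/2L = -0.3683
  γ=atan2(-0.5154,0.0412)=-1.4910;  ψ=arccos(-0.7124)=2.3637;  θ1=γ+ψ≈0.8727
rotate P by −φ2: (-0.0294, -0.0509, -0.5154)
  e−x'=0.1294;  (l²−L²−(e−x')²−y'²−z²)/2L = -0.4124
  θ2 = atan2(B,A) + arccos(C/0.5314) = 1.1345
rotate P by −φ3: (-0.0294, 0.0509, -0.5154)
  e−x'=0.1294;  (l²−L²−(e−x')²−y'²−z²)/2L = -0.4124
  γ=atan2(-0.5154,0.1294)=-1.3248;  ψ=arccos(-0.7761)=2.4593;  θ3=γ+ψ≈1.1345

θ₁ = 0.8727, θ₂ = 1.1345, θ₃ = 1.1345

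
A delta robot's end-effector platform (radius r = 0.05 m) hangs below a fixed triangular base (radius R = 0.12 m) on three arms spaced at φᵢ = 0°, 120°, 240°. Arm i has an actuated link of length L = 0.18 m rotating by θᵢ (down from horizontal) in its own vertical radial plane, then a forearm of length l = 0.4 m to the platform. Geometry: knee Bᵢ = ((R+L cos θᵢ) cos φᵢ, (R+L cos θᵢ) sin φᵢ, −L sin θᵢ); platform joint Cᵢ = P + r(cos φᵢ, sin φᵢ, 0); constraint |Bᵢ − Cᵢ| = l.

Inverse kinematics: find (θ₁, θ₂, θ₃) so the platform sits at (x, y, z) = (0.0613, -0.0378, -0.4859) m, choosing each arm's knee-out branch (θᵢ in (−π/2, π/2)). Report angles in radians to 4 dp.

θ₁ = 0.6979, θ₂ = 1.0470, θ₃ = 0.8727

arm 1 (φ=0.0°): x'=0.0613, y'=-0.0378
  A cos θ + B sin θ = C:  0.0087·cos θ + -0.4859·sin θ = -0.3056
  γ=atan2(-0.4859,0.0087)=-1.5529;  ψ=arccos(-0.6288)=2.2508;  θ1=γ+ψ≈0.6979
arm 2 (φ=120.0°): x'=-0.0634, y'=-0.0342
  e−x'=0.1334;  (l²−L²−(e−x')²−y'²−z²)/2L = -0.3541
  γ=atan2(-0.4859,0.1334)=-1.3029;  ψ=arccos(-0.7027)=2.3499;  θ2=γ+ψ≈1.0470
arm 3 (φ=240.0°): x'=0.0021, y'=0.0720
  A cos θ + B sin θ = C:  0.0679·cos θ + -0.4859·sin θ = -0.3286
  γ=atan2(-0.4859,0.0679)=-1.4319;  ψ=arccos(-0.6697)=2.3047;  θ3=γ+ψ≈0.8727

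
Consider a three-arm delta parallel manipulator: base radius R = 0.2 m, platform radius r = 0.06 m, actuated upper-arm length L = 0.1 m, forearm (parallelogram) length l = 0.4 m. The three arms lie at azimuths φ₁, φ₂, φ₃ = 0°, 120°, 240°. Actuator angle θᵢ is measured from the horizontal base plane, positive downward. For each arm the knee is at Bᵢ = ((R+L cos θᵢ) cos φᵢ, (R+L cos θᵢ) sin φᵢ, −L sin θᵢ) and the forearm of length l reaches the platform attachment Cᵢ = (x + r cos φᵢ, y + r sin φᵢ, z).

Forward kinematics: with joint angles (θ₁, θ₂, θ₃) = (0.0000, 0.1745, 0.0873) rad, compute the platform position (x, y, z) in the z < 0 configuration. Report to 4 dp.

S1 = (0.2400·cos0.0°, 0.2400·sin0.0°, 0.0000) = (0.2400, 0.0000, 0.0000)
S2 = (0.2385·cos120.0°, 0.2385·sin120.0°, -0.0174) = (-0.1192, 0.2065, -0.0174)
arm 3 at φ=240.0°: (R−r)+L cos θ3 = 0.2396;  S3 = (-0.1198, -0.2075, -0.0087)
|S₂|²−|S₁|² = -0.0004;  |S₃|²−|S₁|² = -0.0001
linear system: -0.7185x+0.4131y = -0.0004−-0.0347z; -0.7196x+-0.4150y = -0.0001−-0.0174z
Cramer: x(z) = 0.0004-0.0363z;  y(z) = -0.0004+0.0209z
sphere 1 gives Az²+Bz+C=0 with A=1.0018, B=0.0174, C=-0.1026;  B²−4AC=0.4113;  roots -0.3288, 0.3114;  negative root z = -0.3288
x = 0.0123, y = -0.0073

(0.0123, -0.0073, -0.3288)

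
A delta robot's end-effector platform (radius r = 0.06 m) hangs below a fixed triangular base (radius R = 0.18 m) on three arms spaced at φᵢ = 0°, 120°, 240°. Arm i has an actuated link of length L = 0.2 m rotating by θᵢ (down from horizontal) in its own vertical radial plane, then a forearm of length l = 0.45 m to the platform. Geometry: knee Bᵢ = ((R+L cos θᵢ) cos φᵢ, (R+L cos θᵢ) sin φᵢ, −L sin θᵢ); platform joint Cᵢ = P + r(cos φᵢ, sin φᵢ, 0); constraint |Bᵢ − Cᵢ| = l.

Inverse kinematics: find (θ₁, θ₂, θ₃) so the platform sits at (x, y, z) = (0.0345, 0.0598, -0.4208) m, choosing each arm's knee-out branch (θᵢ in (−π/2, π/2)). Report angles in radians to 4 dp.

θ₁ = 0.3492, θ₂ = 0.3491, θ₃ = 0.6984

φ1=0.0° → target in arm frame (0.0345, 0.0598)
  e−x'=0.0855;  (l²−L²−(e−x')²−y'²−z²)/2L = -0.0636
  θ1 = atan2(B,A) + arccos(C/0.4294) = 0.3492
arm 2 (φ=120.0°): x'=0.0345, y'=-0.0598
  e−x'=0.0855;  (l²−L²−(e−x')²−y'²−z²)/2L = -0.0636
  √(A²+B²)=0.4294;  θ2 = -1.3704+1.7195 ≈ 0.3491
φ3=240.0° → target in arm frame (-0.0690, 0.0000)
  A=0.1890, B=-0.4208, C=(l²−L²−A²−y'²−z²)/(2L)=-0.1258
  √(A²+B²)=0.4613;  θ3 = -1.1486+1.8469 ≈ 0.6984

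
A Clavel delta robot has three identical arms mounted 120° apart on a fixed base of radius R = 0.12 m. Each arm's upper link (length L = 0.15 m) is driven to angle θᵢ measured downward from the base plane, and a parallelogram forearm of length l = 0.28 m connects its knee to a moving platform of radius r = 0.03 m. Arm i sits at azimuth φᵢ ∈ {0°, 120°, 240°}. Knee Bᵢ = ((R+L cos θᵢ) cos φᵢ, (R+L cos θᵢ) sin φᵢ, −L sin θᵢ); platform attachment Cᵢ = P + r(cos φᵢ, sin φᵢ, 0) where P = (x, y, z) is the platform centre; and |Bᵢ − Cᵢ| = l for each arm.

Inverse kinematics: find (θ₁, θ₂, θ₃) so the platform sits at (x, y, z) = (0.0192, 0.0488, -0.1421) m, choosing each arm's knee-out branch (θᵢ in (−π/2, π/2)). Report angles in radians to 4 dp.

φ1=0.0° → target in arm frame (0.0192, 0.0488)
  e−x'=0.0708;  (l²−L²−(e−x')²−y'²−z²)/2L = 0.0944
  θ1 = atan2(B,A) + arccos(C/0.1588) = -0.1744
arm 2 (φ=120.0°): x'=0.0327, y'=-0.0410
  A cos θ + B sin θ = C:  0.0573·cos θ + -0.1421·sin θ = 0.1025
  θ2 = atan2(B,A) + arccos(C/0.1532) = -0.3488
φ3=240.0° → target in arm frame (-0.0519, -0.0078)
  A=0.1419, B=-0.1421, C=(l²−L²−A²−y'²−z²)/(2L)=0.0517
  θ3 = atan2(B,A) + arccos(C/0.2008) = 0.5239

θ₁ = -0.1744, θ₂ = -0.3488, θ₃ = 0.5239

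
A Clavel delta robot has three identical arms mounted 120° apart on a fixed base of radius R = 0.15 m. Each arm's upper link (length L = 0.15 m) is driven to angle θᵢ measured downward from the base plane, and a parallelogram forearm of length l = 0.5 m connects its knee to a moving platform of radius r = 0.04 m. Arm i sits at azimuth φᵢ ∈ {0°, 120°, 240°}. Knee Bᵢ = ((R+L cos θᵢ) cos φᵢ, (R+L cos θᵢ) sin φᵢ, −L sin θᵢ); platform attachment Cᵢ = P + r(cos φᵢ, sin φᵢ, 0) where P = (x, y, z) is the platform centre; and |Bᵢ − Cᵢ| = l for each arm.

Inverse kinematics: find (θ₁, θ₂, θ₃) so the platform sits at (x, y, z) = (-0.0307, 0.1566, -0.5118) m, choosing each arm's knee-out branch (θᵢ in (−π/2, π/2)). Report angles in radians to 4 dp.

θ₁ = 0.7857, θ₂ = 0.1747, θ₃ = 1.0475

arm 1 (φ=0.0°): x'=-0.0307, y'=0.1566
  A cos θ + B sin θ = C:  0.1407·cos θ + -0.5118·sin θ = -0.2625
  √(A²+B²)=0.5308;  θ1 = -1.3025+2.0882 ≈ 0.7857
rotate P by −φ2: (0.1510, -0.0517, -0.5118)
  A cos θ + B sin θ = C:  -0.0410·cos θ + -0.5118·sin θ = -0.1293
  √(A²+B²)=0.5134;  θ2 = -1.6507+1.8254 ≈ 0.1747
arm 3 (φ=240.0°): x'=-0.1203, y'=-0.1049
  A=0.2303, B=-0.5118, C=(l²−L²−A²−y'²−z²)/(2L)=-0.3282
  θ3 = atan2(B,A) + arccos(C/0.5612) = 1.0475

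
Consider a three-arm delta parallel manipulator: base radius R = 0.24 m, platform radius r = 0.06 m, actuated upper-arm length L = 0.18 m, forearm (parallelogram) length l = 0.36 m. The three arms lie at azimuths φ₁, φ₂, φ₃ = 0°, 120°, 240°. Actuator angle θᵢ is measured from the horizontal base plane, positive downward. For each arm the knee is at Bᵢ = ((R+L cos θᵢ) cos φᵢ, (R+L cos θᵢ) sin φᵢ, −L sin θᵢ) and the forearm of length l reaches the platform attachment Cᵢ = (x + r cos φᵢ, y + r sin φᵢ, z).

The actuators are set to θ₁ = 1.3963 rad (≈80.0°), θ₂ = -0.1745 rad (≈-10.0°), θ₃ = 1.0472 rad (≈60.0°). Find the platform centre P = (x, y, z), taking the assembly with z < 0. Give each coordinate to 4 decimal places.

(-0.1208, 0.1097, -0.2626)

centre 1 = (0.2113·cos0.0°, 0.2113·sin0.0°, -0.1773) = (0.2113, 0.0000, -0.1773)
arm 2 at φ=120.0°: ρ2 = 0.3573;  centre 2 = (-0.1786, 0.3094, 0.0313)
arm 3 at φ=240.0°: ρ3 = 0.2700;  centre 3 = (-0.1350, -0.2338, -0.1559)
subtract pairs → two planes through P
linear system: -0.7798x+0.6188y = 0.0526−0.4170z; -0.6925x+-0.4677y = 0.0211−0.0428z
det = 0.7932;  x = -0.0475+0.2792z,  y = 0.0251+-0.3221z
quadratic in z: (1.1817)z²+(0.1939)z+(-0.0306)=0, √Δ=0.4269 → z ∈ {-0.2626, 0.0986}; z = -0.2626 (taking z<0)
x = -0.1208, y = 0.1097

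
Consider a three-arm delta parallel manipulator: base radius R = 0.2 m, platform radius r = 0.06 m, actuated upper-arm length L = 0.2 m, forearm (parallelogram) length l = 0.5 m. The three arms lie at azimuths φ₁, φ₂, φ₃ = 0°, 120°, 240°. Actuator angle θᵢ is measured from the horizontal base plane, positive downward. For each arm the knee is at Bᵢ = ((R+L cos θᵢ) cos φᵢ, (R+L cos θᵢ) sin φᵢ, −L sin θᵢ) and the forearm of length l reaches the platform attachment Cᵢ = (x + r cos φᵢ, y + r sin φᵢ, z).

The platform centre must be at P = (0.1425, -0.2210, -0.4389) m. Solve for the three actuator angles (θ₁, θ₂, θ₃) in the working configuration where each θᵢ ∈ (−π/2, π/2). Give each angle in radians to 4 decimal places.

φ1=0.0° → target in arm frame (0.1425, -0.2210)
  e−x'=-0.0025;  (l²−L²−(e−x')²−y'²−z²)/2L = -0.0787
  θ1 = atan2(B,A) + arccos(C/0.4389) = 0.1746
φ2=120.0° → target in arm frame (-0.2626, -0.0129)
  e−x'=0.4026;  (l²−L²−(e−x')²−y'²−z²)/2L = -0.3623
  γ=atan2(-0.4389,0.4026)=-0.8285;  ψ=arccos(-0.6083)=2.2247;  θ2=γ+ψ≈1.3962
rotate P by −φ3: (0.1201, 0.2339, -0.4389)
  e−x'=0.0199;  (l²−L²−(e−x')²−y'²−z²)/2L = -0.0944
  θ3 = atan2(B,A) + arccos(C/0.4393) = 0.2617

θ₁ = 0.1746, θ₂ = 1.3962, θ₃ = 0.2617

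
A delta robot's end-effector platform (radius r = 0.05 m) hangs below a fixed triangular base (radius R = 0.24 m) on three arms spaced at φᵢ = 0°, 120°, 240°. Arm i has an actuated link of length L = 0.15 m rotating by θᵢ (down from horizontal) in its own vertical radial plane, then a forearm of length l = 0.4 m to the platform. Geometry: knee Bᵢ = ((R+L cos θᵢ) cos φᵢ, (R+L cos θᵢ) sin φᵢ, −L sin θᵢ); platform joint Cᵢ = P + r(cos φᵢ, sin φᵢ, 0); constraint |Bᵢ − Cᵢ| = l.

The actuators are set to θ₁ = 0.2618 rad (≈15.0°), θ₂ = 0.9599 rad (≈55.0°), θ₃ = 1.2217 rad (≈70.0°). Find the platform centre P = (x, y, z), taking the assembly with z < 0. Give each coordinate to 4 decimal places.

arm 1 at φ=0.0°: ρ1 = 0.3349;  S1 = (0.3349, 0.0000, -0.0388)
S2 = (0.2760·cos120.0°, 0.2760·sin120.0°, -0.1229) = (-0.1380, 0.2391, -0.1229)
φ3=240.0°: virtual centre (-0.1207, -0.2090, -0.1410), radius l
eliminate P² terms by subtracting sphere 1 from 2 and 3
plane₁₂: -0.9458x+0.4781y+-0.1681z = -0.0224
Cramer: x(z) = 0.0317-0.2021z;  y(z) = 0.0160-0.0482z
into |P−S₁|² = l²: 1.0432z² + 0.1986z + -0.0663 = 0;  Δ = 0.3162;  z = -0.3647 or 0.1743 → z<0 root = -0.3647
x = 0.1054, y = 0.0335

(0.1054, 0.0335, -0.3647)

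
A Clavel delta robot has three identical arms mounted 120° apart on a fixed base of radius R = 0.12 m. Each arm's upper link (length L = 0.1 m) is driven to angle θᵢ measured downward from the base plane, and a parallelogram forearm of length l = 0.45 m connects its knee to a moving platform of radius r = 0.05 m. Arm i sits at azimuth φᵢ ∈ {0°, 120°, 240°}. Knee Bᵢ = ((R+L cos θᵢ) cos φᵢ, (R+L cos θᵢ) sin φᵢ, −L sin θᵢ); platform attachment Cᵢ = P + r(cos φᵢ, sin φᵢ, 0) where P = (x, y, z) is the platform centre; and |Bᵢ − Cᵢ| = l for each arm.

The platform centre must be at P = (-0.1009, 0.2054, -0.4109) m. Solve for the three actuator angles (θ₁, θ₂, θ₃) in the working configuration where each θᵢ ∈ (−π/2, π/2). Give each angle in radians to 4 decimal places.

arm 1 (φ=0.0°): x'=-0.1009, y'=0.2054
  A cos θ + B sin θ = C:  0.1709·cos θ + -0.4109·sin θ = -0.2387
  γ=atan2(-0.4109,0.1709)=-1.1766;  ψ=arccos(-0.5363)=2.1369;  θ1=γ+ψ≈0.9602
arm 2 (φ=120.0°): x'=0.2283, y'=-0.0153
  e−x'=-0.1583;  (l²−L²−(e−x')²−y'²−z²)/2L = -0.0082
  θ2 = atan2(B,A) + arccos(C/0.4403) = -0.3491
arm 3 (φ=240.0°): x'=-0.1274, y'=-0.1901
  A cos θ + B sin θ = C:  0.1974·cos θ + -0.4109·sin θ = -0.2572
  √(A²+B²)=0.4559;  θ3 = -1.1229+2.1704 ≈ 1.0475

θ₁ = 0.9602, θ₂ = -0.3491, θ₃ = 1.0475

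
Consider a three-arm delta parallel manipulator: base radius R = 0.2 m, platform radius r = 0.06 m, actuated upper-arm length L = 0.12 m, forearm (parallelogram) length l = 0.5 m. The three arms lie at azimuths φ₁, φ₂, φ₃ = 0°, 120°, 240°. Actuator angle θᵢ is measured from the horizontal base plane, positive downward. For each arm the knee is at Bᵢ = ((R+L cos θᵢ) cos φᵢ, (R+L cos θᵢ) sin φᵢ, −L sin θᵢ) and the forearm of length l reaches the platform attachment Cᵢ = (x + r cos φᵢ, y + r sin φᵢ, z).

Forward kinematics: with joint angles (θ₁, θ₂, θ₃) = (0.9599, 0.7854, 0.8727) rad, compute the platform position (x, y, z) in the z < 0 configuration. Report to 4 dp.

arm 1 at φ=0.0°: ρ1 = 0.2088;  S1 = (0.2088, 0.0000, -0.0983)
φ2=120.0°: virtual centre (-0.1124, 0.1947, -0.0849), radius l
arm 3 at φ=240.0°: ρ3 = 0.2171;  S3 = (-0.1086, -0.1880, -0.0919)
eliminate P² terms by subtracting sphere 1 from 2 and 3
linear system: -0.6425x+0.3895y = 0.0045−0.0269z; -0.6348x+-0.3761y = 0.0023−0.0127z
Cramer: x(z) = -0.0053+0.0308z;  y(z) = 0.0028-0.0182z
quadratic in z: (1.0013)z²+(0.1833)z+(-0.1945)=0, √Δ=0.9014 → z ∈ {-0.5416, 0.3586}; z = -0.5416 (taking z<0)
x = -0.0220, y = 0.0126

(-0.0220, 0.0126, -0.5416)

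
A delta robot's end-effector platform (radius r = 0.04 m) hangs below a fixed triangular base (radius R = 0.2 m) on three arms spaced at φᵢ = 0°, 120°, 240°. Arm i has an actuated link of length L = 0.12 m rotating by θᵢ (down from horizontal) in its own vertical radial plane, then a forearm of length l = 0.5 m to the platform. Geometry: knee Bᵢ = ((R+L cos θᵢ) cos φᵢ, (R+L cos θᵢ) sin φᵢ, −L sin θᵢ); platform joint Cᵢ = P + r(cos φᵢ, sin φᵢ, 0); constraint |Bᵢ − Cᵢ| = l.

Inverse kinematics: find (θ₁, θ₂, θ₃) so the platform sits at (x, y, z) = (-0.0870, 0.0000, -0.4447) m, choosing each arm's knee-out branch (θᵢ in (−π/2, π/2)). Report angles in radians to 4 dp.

θ₁ = 0.6979, θ₂ = 0.0869, θ₃ = 0.0869

rotate P by −φ1: (-0.0870, 0.0000, -0.4447)
  e−x'=0.2470;  (l²−L²−(e−x')²−y'²−z²)/2L = -0.0965
  θ1 = atan2(B,A) + arccos(C/0.5087) = 0.6979
arm 2 (φ=120.0°): x'=0.0435, y'=0.0753
  A cos θ + B sin θ = C:  0.1165·cos θ + -0.4447·sin θ = 0.0775
  √(A²+B²)=0.4597;  θ2 = -1.3146+1.4015 ≈ 0.0869
rotate P by −φ3: (0.0435, -0.0753, -0.4447)
  A=0.1165, B=-0.4447, C=(l²−L²−A²−y'²−z²)/(2L)=0.0775
  γ=atan2(-0.4447,0.1165)=-1.3146;  ψ=arccos(0.1685)=1.4015;  θ3=γ+ψ≈0.0869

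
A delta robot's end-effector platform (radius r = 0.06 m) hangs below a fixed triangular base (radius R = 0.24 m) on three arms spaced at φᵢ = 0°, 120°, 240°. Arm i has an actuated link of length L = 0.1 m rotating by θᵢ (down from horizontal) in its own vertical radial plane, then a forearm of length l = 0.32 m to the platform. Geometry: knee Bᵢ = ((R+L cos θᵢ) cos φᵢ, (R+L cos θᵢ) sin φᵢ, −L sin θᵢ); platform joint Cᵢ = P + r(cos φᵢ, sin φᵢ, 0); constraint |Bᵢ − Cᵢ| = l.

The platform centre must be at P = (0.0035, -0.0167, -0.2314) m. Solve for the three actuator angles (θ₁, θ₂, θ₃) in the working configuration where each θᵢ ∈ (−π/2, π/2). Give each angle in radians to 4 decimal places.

θ₁ = 0.5237, θ₂ = 0.6979, θ₃ = 0.4368

arm 1 (φ=0.0°): x'=0.0035, y'=-0.0167
  e−x'=0.1765;  (l²−L²−(e−x')²−y'²−z²)/2L = 0.0371
  √(A²+B²)=0.2910;  θ1 = -0.9192+1.4429 ≈ 0.5237
φ2=120.0° → target in arm frame (-0.0162, 0.0053)
  A cos θ + B sin θ = C:  0.1962·cos θ + -0.2314·sin θ = 0.0016
  √(A²+B²)=0.3034;  θ2 = -0.8675+1.5654 ≈ 0.6979
rotate P by −φ3: (0.0127, 0.0114, -0.2314)
  A=0.1673, B=-0.2314, C=(l²−L²−A²−y'²−z²)/(2L)=0.0537
  γ=atan2(-0.2314,0.1673)=-0.9448;  ψ=arccos(0.1881)=1.3816;  θ3=γ+ψ≈0.4368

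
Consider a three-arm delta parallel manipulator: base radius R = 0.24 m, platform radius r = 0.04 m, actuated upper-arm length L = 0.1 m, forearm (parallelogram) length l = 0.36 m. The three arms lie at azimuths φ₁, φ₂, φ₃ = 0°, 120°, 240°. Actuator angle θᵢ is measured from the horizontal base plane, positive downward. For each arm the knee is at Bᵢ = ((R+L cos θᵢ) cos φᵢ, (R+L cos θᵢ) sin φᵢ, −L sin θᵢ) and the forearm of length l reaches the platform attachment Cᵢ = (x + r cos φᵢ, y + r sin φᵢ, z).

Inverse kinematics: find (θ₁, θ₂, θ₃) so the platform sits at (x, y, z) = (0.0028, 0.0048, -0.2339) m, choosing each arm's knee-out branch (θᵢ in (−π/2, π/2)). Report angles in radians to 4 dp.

arm 1 (φ=0.0°): x'=0.0028, y'=0.0048
  A=0.1972, B=-0.2339, C=(l²−L²−A²−y'²−z²)/(2L)=0.1299
  √(A²+B²)=0.3059;  θ1 = -0.8703+1.1323 ≈ 0.2620
rotate P by −φ2: (0.0028, -0.0048, -0.2339)
  A cos θ + B sin θ = C:  0.1972·cos θ + -0.2339·sin θ = 0.1298
  γ=atan2(-0.2339,0.1972)=-0.8702;  ψ=arccos(0.4243)=1.1326;  θ2=γ+ψ≈0.2624
φ3=240.0° → target in arm frame (-0.0056, 0.0000)
  A cos θ + B sin θ = C:  0.2056·cos θ + -0.2339·sin θ = 0.1132
  γ=atan2(-0.2339,0.2056)=-0.8498;  ψ=arccos(0.3635)=1.1988;  θ3=γ+ψ≈0.3490

θ₁ = 0.2620, θ₂ = 0.2624, θ₃ = 0.3490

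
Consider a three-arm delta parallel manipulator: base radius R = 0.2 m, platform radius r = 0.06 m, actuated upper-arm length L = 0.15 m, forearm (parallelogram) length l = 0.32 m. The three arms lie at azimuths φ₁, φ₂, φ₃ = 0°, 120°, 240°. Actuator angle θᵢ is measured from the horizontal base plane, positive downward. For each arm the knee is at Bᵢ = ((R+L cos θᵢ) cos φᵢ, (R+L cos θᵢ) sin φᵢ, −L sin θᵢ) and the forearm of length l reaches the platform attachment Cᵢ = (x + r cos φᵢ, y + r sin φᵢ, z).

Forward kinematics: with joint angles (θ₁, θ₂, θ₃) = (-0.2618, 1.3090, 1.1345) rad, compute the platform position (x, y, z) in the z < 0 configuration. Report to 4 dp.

S1 = (0.2849·cos0.0°, 0.2849·sin0.0°, 0.0388) = (0.2849, 0.0000, 0.0388)
φ2=120.0°: virtual centre (-0.0894, 0.1549, -0.1449), radius l
S3 = (0.2034·cos240.0°, 0.2034·sin240.0°, -0.1359) = (-0.1017, -0.1761, -0.1359)
|S₂|²−|S₁|² = -0.0297;  |S₃|²−|S₁|² = -0.0228
linear system: -0.7486x+0.3097y = -0.0297−-0.3674z; -0.7732x+-0.3523y = -0.0228−-0.3495z
Cramer: x(z) = 0.0348-0.4724z;  y(z) = -0.0117+0.0445z
sphere 1 gives Az²+Bz+C=0 with A=1.2251, B=0.1576, C=-0.0382;  B²−4AC=0.2122;  roots -0.2523, 0.1237;  negative root z = -0.2523
x = 0.1540, y = -0.0229

(0.1540, -0.0229, -0.2523)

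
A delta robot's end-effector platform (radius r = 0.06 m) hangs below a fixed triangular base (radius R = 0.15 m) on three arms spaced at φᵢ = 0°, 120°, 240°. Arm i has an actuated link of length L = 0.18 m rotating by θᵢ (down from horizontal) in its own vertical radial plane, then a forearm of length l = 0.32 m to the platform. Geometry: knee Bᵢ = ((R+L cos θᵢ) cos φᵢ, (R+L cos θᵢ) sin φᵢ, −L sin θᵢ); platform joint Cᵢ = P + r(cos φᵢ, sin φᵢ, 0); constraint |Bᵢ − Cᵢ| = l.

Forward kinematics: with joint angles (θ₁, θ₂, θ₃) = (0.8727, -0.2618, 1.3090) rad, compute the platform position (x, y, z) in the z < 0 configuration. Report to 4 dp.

(-0.0257, 0.1889, -0.2527)

φ1=0.0°: virtual centre (0.2057, 0.0000, -0.1379), radius l
centre 2 = (0.2639·cos120.0°, 0.2639·sin120.0°, 0.0466) = (-0.1319, 0.2285, 0.0466)
centre 3 = (0.1366·cos240.0°, 0.1366·sin240.0°, -0.1739) = (-0.0683, -0.1183, -0.1739)
subtract pairs → two planes through P
[-0.6753 0.4570 0.3690]·P = 0.0105;  [-0.5480 -0.2366 -0.0719]·P = -0.0124
det = 0.4102;  x = 0.0078+0.1326z,  y = 0.0345+-0.6113z
sphere 1 gives Az²+Bz+C=0 with A=1.3913, B=0.1812, C=-0.0430;  B²−4AC=0.2724;  roots -0.2527, 0.1224;  negative root z = -0.2527
x = -0.0257, y = 0.1889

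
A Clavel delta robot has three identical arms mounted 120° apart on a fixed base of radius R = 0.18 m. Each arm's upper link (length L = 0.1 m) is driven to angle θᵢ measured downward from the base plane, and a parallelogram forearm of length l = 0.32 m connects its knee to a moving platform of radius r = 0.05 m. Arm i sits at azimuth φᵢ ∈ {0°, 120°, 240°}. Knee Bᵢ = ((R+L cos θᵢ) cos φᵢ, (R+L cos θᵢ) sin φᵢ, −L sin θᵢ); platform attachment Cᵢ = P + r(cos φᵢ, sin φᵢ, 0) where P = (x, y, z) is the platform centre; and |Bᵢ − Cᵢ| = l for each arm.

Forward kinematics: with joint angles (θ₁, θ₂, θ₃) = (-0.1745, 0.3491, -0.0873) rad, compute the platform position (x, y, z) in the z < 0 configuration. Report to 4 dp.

arm 1 at φ=0.0°: (R−r)+L cos θ1 = 0.2285;  centre 1 = (0.2285, 0.0000, 0.0174)
arm 2 at φ=120.0°: (R−r)+L cos θ2 = 0.2240;  centre 2 = (-0.1120, 0.1940, -0.0342)
centre 3 = (0.2296·cos240.0°, 0.2296·sin240.0°, 0.0087) = (-0.1148, -0.1989, 0.0087)
|centre ₂|²−|centre ₁|² = -0.0012;  |centre ₃|²−|centre ₁|² = 0.0003
[-0.6809 0.3879 -0.1031]·P = -0.0012;  [-0.6866 -0.3977 -0.0173]·P = 0.0003
Cramer: x(z) = 0.0007-0.0888z;  y(z) = -0.0019+0.1099z
into |P−centre ₁|² = l²: 1.0200z² + 0.0053z + -0.0502 = 0;  Δ = 0.2048;  z = -0.2245 or 0.2192 → z<0 root = -0.2245
x = 0.0206, y = -0.0265

(0.0206, -0.0265, -0.2245)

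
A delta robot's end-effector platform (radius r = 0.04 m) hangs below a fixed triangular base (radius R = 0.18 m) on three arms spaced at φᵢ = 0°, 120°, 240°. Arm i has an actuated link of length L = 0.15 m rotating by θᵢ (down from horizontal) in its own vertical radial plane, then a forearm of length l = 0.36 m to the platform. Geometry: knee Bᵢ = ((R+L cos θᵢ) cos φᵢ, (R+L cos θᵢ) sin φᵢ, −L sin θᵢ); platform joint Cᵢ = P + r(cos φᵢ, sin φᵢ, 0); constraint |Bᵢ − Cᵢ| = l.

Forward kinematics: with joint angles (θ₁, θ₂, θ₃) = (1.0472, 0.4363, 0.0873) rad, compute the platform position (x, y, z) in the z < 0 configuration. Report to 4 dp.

arm 1 at φ=0.0°: (R−r)+L cos θ1 = 0.2150;  S1 = (0.2150, 0.0000, -0.1299)
arm 2 at φ=120.0°: (R−r)+L cos θ2 = 0.2759;  S2 = (-0.1380, 0.2390, -0.0634)
arm 3 at φ=240.0°: (R−r)+L cos θ3 = 0.2894;  S3 = (-0.1447, -0.2507, -0.0131)
|S₂|²−|S₁|² = 0.0171;  |S₃|²−|S₁|² = 0.0208
plane₁₂: -0.7059x+0.4780y+0.1330z = 0.0171
Cramer: x(z) = -0.0265+0.2556z;  y(z) = -0.0035+0.0992z
sphere 1 gives Az²+Bz+C=0 with A=1.0752, B=0.1356, C=-0.0544;  B²−4AC=0.2522;  roots -0.2966, 0.1705;  negative root z = -0.2966
x = -0.1024, y = -0.0329

(-0.1024, -0.0329, -0.2966)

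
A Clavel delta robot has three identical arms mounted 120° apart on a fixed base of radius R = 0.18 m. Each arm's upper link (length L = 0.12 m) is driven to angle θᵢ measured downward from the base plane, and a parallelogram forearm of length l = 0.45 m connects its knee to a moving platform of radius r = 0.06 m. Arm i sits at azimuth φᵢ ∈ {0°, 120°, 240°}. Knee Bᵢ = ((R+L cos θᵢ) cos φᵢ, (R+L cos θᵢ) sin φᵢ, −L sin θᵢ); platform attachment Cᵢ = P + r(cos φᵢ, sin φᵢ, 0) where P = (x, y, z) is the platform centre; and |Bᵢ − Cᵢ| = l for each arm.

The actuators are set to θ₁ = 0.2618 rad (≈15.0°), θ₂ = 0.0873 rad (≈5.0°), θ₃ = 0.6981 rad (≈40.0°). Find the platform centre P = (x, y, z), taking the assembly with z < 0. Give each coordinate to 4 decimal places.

φ1=0.0°: virtual centre (0.2359, 0.0000, -0.0311), radius l
O2 = (0.2395·cos120.0°, 0.2395·sin120.0°, -0.0105) = (-0.1198, 0.2075, -0.0105)
O3 = (0.2119·cos240.0°, 0.2119·sin240.0°, -0.0771) = (-0.1060, -0.1835, -0.0771)
eliminate P² terms by subtracting sphere 1 from 2 and 3
[-0.7114 0.4149 0.0412]·P = 0.0009;  [-0.6837 -0.3671 -0.0921]·P = -0.0058
det = 0.5448;  x = 0.0038+-0.0424z,  y = 0.0086+-0.1720z
into |P−O₁|² = l²: 1.0314z² + 0.0788z + -0.1476 = 0;  Δ = 0.6151;  z = -0.4184 or 0.3420 → z<0 root = -0.4184
x = 0.0215, y = 0.0806

(0.0215, 0.0806, -0.4184)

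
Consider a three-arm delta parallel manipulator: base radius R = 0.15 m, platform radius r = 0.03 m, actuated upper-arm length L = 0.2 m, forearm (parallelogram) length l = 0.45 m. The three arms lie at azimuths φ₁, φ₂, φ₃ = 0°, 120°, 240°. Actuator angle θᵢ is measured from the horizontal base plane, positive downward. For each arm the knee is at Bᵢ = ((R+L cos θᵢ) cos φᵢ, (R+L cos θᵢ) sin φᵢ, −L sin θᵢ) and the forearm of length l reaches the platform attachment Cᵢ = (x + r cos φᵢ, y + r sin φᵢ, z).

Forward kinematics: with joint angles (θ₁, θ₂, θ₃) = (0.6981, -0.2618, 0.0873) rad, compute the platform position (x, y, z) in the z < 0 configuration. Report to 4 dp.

(-0.1250, 0.0416, -0.3339)

arm 1 at φ=0.0°: e+L cos θ1 = 0.2732;  O1 = (0.2732, 0.0000, -0.1286)
O2 = (0.3132·cos120.0°, 0.3132·sin120.0°, 0.0518) = (-0.1566, 0.2712, 0.0518)
arm 3 at φ=240.0°: e+L cos θ3 = 0.3192;  O3 = (-0.1596, -0.2765, -0.0174)
eliminate P² terms by subtracting sphere 1 from 2 and 3
[-0.8596 0.5425 0.3606]·P = 0.0096;  [-0.8657 -0.5529 0.2222]·P = 0.0110
Cramer: x(z) = -0.0120+0.3386z;  y(z) = -0.0013-0.1282z
sphere 1 gives Az²+Bz+C=0 with A=1.1311, B=0.0643, C=-0.1047;  B²−4AC=0.4776;  roots -0.3339, 0.2771;  negative root z = -0.3339
x = -0.1250, y = 0.0416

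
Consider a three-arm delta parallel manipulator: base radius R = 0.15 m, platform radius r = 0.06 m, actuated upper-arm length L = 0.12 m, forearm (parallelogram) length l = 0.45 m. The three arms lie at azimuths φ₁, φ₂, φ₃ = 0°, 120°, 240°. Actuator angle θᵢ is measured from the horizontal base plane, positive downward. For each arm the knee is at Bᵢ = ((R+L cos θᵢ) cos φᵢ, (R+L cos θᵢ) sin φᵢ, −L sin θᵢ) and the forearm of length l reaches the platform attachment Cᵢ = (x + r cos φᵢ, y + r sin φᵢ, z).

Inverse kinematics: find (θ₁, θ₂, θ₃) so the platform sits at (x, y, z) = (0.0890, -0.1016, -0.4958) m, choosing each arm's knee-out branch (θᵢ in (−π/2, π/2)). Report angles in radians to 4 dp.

arm 1 (φ=0.0°): x'=0.0890, y'=-0.1016
  A cos θ + B sin θ = C:  0.0010·cos θ + -0.4958·sin θ = -0.2835
  θ1 = atan2(B,A) + arccos(C/0.4958) = 0.6107
arm 2 (φ=120.0°): x'=-0.1325, y'=-0.0263
  A=0.2225, B=-0.4958, C=(l²−L²−A²−y'²−z²)/(2L)=-0.4496
  θ2 = atan2(B,A) + arccos(C/0.5434) = 1.3962
rotate P by −φ3: (0.0435, 0.1279, -0.4958)
  A=0.0465, B=-0.4958, C=(l²−L²−A²−y'²−z²)/(2L)=-0.3176
  √(A²+B²)=0.4980;  θ3 = -1.4773+2.2625 ≈ 0.7853

θ₁ = 0.6107, θ₂ = 1.3962, θ₃ = 0.7853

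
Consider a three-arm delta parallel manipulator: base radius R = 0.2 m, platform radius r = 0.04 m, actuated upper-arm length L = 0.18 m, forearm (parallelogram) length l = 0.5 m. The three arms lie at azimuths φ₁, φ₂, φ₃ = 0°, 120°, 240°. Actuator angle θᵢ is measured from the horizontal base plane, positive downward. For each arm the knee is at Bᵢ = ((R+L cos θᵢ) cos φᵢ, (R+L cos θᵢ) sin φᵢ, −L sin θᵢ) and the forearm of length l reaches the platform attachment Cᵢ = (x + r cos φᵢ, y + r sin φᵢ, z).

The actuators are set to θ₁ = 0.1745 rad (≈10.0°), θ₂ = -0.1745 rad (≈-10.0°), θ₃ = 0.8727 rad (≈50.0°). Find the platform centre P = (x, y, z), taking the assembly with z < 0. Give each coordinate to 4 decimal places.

O1 = (0.3373·cos0.0°, 0.3373·sin0.0°, -0.0313) = (0.3373, 0.0000, -0.0313)
O2 = (0.3373·cos120.0°, 0.3373·sin120.0°, 0.0313) = (-0.1686, 0.2921, 0.0313)
φ3=240.0°: virtual centre (-0.1378, -0.2388, -0.1379), radius l
subtract pairs → two planes through P
linear system: -1.0118x+0.5842y = 0.0000−0.1250z; -0.9502x+-0.4775y = -0.0197−-0.2133z
Cramer: x(z) = 0.0111-0.0625z;  y(z) = 0.0192-0.3223z
quadratic in z: (1.1078)z²+(0.0909)z+(-0.1423)=0, √Δ=0.7991 → z ∈ {-0.4017, 0.3197}; z = -0.4017 (taking z<0)
x = 0.0362, y = 0.1487

(0.0362, 0.1487, -0.4017)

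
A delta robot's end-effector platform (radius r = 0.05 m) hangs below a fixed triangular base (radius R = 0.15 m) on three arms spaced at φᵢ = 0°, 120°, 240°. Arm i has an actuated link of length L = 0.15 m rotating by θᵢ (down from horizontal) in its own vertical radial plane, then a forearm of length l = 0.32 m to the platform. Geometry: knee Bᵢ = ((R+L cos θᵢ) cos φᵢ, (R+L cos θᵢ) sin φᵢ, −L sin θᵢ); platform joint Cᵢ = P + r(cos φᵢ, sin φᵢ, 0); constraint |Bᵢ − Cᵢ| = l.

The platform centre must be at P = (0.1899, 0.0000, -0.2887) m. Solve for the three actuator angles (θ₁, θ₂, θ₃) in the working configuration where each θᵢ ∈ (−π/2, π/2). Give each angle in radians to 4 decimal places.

rotate P by −φ1: (0.1899, 0.0000, -0.2887)
  A cos θ + B sin θ = C:  -0.0899·cos θ + -0.2887·sin θ = -0.0384
  θ1 = atan2(B,A) + arccos(C/0.3024) = -0.1744
arm 2 (φ=120.0°): x'=-0.0949, y'=-0.1645
  A=0.1949, B=-0.2887, C=(l²−L²−A²−y'²−z²)/(2L)=-0.2283
  √(A²+B²)=0.3484;  θ2 = -0.9769+2.2856 ≈ 1.3087
φ3=240.0° → target in arm frame (-0.0950, 0.1645)
  A cos θ + B sin θ = C:  0.1950·cos θ + -0.2887·sin θ = -0.2283
  γ=atan2(-0.2887,0.1950)=-0.9769;  ψ=arccos(-0.6555)=2.2856;  θ3=γ+ψ≈1.3087

θ₁ = -0.1744, θ₂ = 1.3087, θ₃ = 1.3087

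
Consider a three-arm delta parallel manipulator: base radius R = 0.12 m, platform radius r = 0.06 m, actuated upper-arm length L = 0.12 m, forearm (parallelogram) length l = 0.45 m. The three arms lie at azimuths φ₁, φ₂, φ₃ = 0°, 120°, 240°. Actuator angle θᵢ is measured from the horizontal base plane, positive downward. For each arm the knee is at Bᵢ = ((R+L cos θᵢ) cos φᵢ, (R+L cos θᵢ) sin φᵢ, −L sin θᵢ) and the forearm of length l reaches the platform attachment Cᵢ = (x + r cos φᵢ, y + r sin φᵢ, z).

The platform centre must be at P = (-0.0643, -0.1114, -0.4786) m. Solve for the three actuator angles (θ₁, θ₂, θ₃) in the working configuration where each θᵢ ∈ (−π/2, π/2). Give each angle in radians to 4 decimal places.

θ₁ = 0.8727, θ₂ = 0.8728, θ₃ = 0.2621

φ1=0.0° → target in arm frame (-0.0643, -0.1114)
  A=0.1243, B=-0.4786, C=(l²−L²−A²−y'²−z²)/(2L)=-0.2867
  θ1 = atan2(B,A) + arccos(C/0.4945) = 0.8727
rotate P by −φ2: (-0.0643, 0.1114, -0.4786)
  A=0.1243, B=-0.4786, C=(l²−L²−A²−y'²−z²)/(2L)=-0.2868
  √(A²+B²)=0.4945;  θ2 = -1.3166+2.1894 ≈ 0.8728
φ3=240.0° → target in arm frame (0.1286, 0.0000)
  A cos θ + B sin θ = C:  -0.0686·cos θ + -0.4786·sin θ = -0.1903
  γ=atan2(-0.4786,-0.0686)=-1.7132;  ψ=arccos(-0.3936)=1.9753;  θ3=γ+ψ≈0.2621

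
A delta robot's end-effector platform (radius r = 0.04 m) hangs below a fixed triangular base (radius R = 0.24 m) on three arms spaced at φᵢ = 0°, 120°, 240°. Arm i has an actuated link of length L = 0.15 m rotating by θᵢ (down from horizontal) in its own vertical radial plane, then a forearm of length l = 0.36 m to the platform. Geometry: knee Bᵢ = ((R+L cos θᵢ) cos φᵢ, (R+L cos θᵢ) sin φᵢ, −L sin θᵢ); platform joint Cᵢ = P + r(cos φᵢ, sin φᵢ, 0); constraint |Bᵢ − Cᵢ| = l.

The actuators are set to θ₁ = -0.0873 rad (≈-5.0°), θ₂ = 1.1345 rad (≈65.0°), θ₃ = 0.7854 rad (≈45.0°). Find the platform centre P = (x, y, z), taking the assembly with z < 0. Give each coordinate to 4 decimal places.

centre 1 = (0.3494·cos0.0°, 0.3494·sin0.0°, 0.0131) = (0.3494, 0.0000, 0.0131)
φ2=120.0°: virtual centre (-0.1317, 0.2281, -0.1359), radius l
arm 3 at φ=240.0°: e+L cos θ3 = 0.3061;  centre 3 = (-0.1530, -0.2651, -0.1061)
eliminate P² terms by subtracting sphere 1 from 2 and 3
[-0.9622 0.4562 -0.2981]·P = -0.0344;  [-1.0049 -0.5301 -0.2383]·P = -0.0173
Cramer: x(z) = 0.0270-0.2754z;  y(z) = -0.0185+0.0725z
into |P−centre ₁|² = l²: 1.0811z² + 0.1487z + -0.0251 = 0;  Δ = 0.1308;  z = -0.2361 or 0.0985 → z<0 root = -0.2361
x = 0.0920, y = -0.0356

(0.0920, -0.0356, -0.2361)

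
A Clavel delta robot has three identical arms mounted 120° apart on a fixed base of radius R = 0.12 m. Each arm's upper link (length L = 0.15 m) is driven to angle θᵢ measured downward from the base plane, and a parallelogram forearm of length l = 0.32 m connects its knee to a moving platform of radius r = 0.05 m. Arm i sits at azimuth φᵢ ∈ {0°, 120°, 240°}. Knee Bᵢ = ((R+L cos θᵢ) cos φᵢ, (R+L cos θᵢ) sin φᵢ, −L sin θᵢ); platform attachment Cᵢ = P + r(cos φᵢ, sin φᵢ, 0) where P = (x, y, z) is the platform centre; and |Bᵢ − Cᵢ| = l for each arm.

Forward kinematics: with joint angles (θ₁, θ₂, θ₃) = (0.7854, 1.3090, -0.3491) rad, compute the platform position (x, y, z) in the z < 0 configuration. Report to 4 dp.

(-0.0197, -0.2037, -0.2563)

centre 1 = (0.1761·cos0.0°, 0.1761·sin0.0°, -0.1061) = (0.1761, 0.0000, -0.1061)
arm 2 at φ=120.0°: ρ2 = 0.1088;  centre 2 = (-0.0544, 0.0942, -0.1449)
arm 3 at φ=240.0°: ρ3 = 0.2110;  centre 3 = (-0.1055, -0.1827, 0.0513)
|centre ₂|²−|centre ₁|² = -0.0094;  |centre ₃|²−|centre ₁|² = 0.0049
linear system: -0.4610x+0.1885y = -0.0094−-0.0776z; -0.5631x+-0.3654y = 0.0049−0.3147z
Cramer: x(z) = 0.0092+0.1127z;  y(z) = -0.0275+0.6877z
quadratic in z: (1.4856)z²+(0.1367)z+(-0.0625)=0, √Δ=0.6248 → z ∈ {-0.2563, 0.1643}; z = -0.2563 (taking z<0)
x = -0.0197, y = -0.2037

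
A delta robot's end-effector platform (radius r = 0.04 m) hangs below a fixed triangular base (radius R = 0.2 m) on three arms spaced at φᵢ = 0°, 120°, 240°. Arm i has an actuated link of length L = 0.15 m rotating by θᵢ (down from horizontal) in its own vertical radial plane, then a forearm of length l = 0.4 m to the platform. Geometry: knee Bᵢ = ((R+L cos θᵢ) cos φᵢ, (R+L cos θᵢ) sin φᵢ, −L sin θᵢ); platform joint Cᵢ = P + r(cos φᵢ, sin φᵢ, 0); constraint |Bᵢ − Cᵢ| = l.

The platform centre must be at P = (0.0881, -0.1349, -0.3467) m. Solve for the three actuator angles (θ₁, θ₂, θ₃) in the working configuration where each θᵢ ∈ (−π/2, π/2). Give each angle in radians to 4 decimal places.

θ₁ = 0.2616, θ₂ = 1.3965, θ₃ = 0.3489

rotate P by −φ1: (0.0881, -0.1349, -0.3467)
  A=0.0719, B=-0.3467, C=(l²−L²−A²−y'²−z²)/(2L)=-0.0202
  θ1 = atan2(B,A) + arccos(C/0.3541) = 0.2616
rotate P by −φ2: (-0.1609, -0.0088, -0.3467)
  A cos θ + B sin θ = C:  0.3209·cos θ + -0.3467·sin θ = -0.2858
  θ2 = atan2(B,A) + arccos(C/0.4724) = 1.3965
arm 3 (φ=240.0°): x'=0.0728, y'=0.1437
  A cos θ + B sin θ = C:  0.0872·cos θ + -0.3467·sin θ = -0.0366
  √(A²+B²)=0.3575;  θ3 = -1.3243+1.6733 ≈ 0.3489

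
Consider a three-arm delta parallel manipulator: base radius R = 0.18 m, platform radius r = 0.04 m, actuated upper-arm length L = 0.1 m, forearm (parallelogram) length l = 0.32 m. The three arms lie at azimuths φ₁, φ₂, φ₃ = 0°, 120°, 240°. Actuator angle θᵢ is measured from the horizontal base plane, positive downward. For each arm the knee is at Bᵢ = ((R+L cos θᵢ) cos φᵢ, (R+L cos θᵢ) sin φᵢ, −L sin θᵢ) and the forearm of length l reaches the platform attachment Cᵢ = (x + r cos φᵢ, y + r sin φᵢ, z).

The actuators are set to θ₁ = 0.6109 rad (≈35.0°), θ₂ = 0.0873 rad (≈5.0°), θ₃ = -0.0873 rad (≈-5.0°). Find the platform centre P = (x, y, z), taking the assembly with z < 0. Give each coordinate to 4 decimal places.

(-0.0462, -0.0097, -0.2318)

φ1=0.0°: virtual centre (0.2219, 0.0000, -0.0574), radius l
φ2=120.0°: virtual centre (-0.1198, 0.2075, -0.0087), radius l
φ3=240.0°: virtual centre (-0.1198, -0.2075, 0.0087), radius l
|O₂|²−|O₁|² = 0.0050;  |O₃|²−|O₁|² = 0.0050
plane₁₂: -0.6834x+0.4150y+0.0973z = 0.0050
Cramer: x(z) = -0.0073+0.1679z;  y(z) = 0.0000+0.0420z
quadratic in z: (1.0299)z²+(0.0378)z+(-0.0466)=0, √Δ=0.4397 → z ∈ {-0.2318, 0.1951}; z = -0.2318 (taking z<0)
x = -0.0462, y = -0.0097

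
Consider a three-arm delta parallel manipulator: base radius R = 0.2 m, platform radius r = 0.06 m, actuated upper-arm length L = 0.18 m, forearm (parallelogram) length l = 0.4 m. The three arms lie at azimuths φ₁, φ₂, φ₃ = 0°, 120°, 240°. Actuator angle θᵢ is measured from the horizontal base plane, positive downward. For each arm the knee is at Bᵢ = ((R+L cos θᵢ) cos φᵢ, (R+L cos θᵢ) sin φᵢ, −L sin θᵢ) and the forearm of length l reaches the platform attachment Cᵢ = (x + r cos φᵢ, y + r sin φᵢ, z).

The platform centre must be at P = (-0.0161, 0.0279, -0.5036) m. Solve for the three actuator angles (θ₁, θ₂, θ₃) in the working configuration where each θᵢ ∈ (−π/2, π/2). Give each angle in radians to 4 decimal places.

θ₁ = 1.2219, θ₂ = 1.0474, θ₃ = 1.2219

arm 1 (φ=0.0°): x'=-0.0161, y'=0.0279
  A=0.1561, B=-0.5036, C=(l²−L²−A²−y'²−z²)/(2L)=-0.4199
  γ=atan2(-0.5036,0.1561)=-1.2702;  ψ=arccos(-0.7964)=2.4921;  θ1=γ+ψ≈1.2219
rotate P by −φ2: (0.0322, 0.0000, -0.5036)
  A=0.1078, B=-0.5036, C=(l²−L²−A²−y'²−z²)/(2L)=-0.3823
  √(A²+B²)=0.5150;  θ2 = -1.3599+2.4074 ≈ 1.0474
rotate P by −φ3: (-0.0161, -0.0279, -0.5036)
  e−x'=0.1561;  (l²−L²−(e−x')²−y'²−z²)/2L = -0.4199
  √(A²+B²)=0.5272;  θ3 = -1.2702+2.4921 ≈ 1.2219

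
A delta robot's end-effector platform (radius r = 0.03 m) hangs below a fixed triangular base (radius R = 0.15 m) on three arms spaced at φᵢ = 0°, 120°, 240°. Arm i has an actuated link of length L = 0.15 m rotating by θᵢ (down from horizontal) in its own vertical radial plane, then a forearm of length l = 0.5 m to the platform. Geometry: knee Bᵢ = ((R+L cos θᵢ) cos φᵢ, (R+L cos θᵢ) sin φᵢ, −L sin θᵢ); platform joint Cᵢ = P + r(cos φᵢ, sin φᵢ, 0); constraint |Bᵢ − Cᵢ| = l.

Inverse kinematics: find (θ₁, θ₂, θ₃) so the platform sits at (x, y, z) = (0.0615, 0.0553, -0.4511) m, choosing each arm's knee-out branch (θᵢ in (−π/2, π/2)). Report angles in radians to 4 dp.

rotate P by −φ1: (0.0615, 0.0553, -0.4511)
  e−x'=0.0585;  (l²−L²−(e−x')²−y'²−z²)/2L = 0.0584
  √(A²+B²)=0.4549;  θ1 = -1.4418+1.4420 ≈ 0.0002
rotate P by −φ2: (0.0171, -0.0809, -0.4511)
  e−x'=0.1029;  (l²−L²−(e−x')²−y'²−z²)/2L = 0.0229
  θ2 = atan2(B,A) + arccos(C/0.4627) = 0.1746
arm 3 (φ=240.0°): x'=-0.0786, y'=0.0256
  A cos θ + B sin θ = C:  0.1986·cos θ + -0.4511·sin θ = -0.0537
  γ=atan2(-0.4511,0.1986)=-1.1560;  ψ=arccos(-0.1089)=1.6799;  θ3=γ+ψ≈0.5239

θ₁ = 0.0002, θ₂ = 0.1746, θ₃ = 0.5239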